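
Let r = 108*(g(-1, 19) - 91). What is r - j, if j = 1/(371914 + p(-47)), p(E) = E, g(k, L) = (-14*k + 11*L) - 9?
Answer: 4939881227/371867 ≈ 13284.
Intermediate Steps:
g(k, L) = -9 - 14*k + 11*L
j = 1/371867 (j = 1/(371914 - 47) = 1/371867 ≈ 2.6891e-6)
r = 13284 (r = 108*((-9 - 14*(-1) + 11*19) - 91) = 108*((-9 + 14 + 209) - 91) = 108*(214 - 91) = 108*123 = 13284)
r - j = 13284 - 1*1/371867 = 13284 - 1/371867 = 4939881227/371867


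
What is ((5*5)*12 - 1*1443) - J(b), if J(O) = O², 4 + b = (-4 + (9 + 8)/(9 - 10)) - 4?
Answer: -1984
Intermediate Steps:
b = -29 (b = -4 + ((-4 + (9 + 8)/(9 - 10)) - 4) = -4 + ((-4 + 17/(-1)) - 4) = -4 + ((-4 + 17*(-1)) - 4) = -4 + ((-4 - 17) - 4) = -4 + (-21 - 4) = -4 - 25 = -29)
((5*5)*12 - 1*1443) - J(b) = ((5*5)*12 - 1*1443) - 1*(-29)² = (25*12 - 1443) - 1*841 = (300 - 1443) - 841 = -1143 - 841 = -1984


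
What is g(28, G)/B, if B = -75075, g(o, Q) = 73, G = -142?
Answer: -73/75075 ≈ -0.00097236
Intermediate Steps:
g(28, G)/B = 73/(-75075) = 73*(-1/75075) = -73/75075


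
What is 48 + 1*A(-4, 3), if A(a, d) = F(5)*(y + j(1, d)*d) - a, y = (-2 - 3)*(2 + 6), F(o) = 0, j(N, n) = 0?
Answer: 52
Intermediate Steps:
y = -40 (y = -5*8 = -40)
A(a, d) = -a (A(a, d) = 0*(-40 + 0*d) - a = 0*(-40 + 0) - a = 0*(-40) - a = 0 - a = -a)
48 + 1*A(-4, 3) = 48 + 1*(-1*(-4)) = 48 + 1*4 = 48 + 4 = 52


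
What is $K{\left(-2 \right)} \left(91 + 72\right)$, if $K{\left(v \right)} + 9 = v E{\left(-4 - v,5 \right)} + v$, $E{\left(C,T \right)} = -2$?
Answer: $-1141$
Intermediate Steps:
$K{\left(v \right)} = -9 - v$ ($K{\left(v \right)} = -9 + \left(v \left(-2\right) + v\right) = -9 + \left(- 2 v + v\right) = -9 - v$)
$K{\left(-2 \right)} \left(91 + 72\right) = \left(-9 - -2\right) \left(91 + 72\right) = \left(-9 + 2\right) 163 = \left(-7\right) 163 = -1141$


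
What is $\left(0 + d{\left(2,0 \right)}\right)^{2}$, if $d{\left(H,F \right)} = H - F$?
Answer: $4$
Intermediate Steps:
$\left(0 + d{\left(2,0 \right)}\right)^{2} = \left(0 + \left(2 - 0\right)\right)^{2} = \left(0 + \left(2 + 0\right)\right)^{2} = \left(0 + 2\right)^{2} = 2^{2} = 4$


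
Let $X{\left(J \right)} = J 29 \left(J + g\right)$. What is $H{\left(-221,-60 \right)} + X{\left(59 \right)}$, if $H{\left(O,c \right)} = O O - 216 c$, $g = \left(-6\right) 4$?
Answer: $121686$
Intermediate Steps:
$g = -24$
$H{\left(O,c \right)} = O^{2} - 216 c$
$X{\left(J \right)} = 29 J \left(-24 + J\right)$ ($X{\left(J \right)} = J 29 \left(J - 24\right) = 29 J \left(-24 + J\right)$)
$H{\left(-221,-60 \right)} + X{\left(59 \right)} = \left(\left(-221\right)^{2} - -12960\right) + 29 \cdot 59 \left(-24 + 59\right) = \left(48841 + 12960\right) + 29 \cdot 59 \cdot 35 = 61801 + 59885 = 121686$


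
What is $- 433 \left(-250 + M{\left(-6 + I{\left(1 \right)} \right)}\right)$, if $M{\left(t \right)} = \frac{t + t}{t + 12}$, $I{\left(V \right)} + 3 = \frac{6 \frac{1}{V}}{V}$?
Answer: $\frac{325616}{3} \approx 1.0854 \cdot 10^{5}$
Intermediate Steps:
$I{\left(V \right)} = -3 + \frac{6}{V^{2}}$ ($I{\left(V \right)} = -3 + \frac{6 \frac{1}{V}}{V} = -3 + \frac{6}{V^{2}}$)
$M{\left(t \right)} = \frac{2 t}{12 + t}$
$- 433 \left(-250 + M{\left(-6 + I{\left(1 \right)} \right)}\right) = - 433 \left(-250 + \frac{2 \left(-6 - \left(3 - 6 \cdot 1^{-2}\right)\right)}{12 - \left(9 - 6\right)}\right) = - 433 \left(-250 + \frac{2 \left(-6 + \left(-3 + 6 \cdot 1\right)\right)}{12 + \left(-6 + \left(-3 + 6 \cdot 1\right)\right)}\right) = - 433 \left(-250 + \frac{2 \left(-6 + \left(-3 + 6\right)\right)}{12 + \left(-6 + \left(-3 + 6\right)\right)}\right) = - 433 \left(-250 + \frac{2 \left(-6 + 3\right)}{12 + \left(-6 + 3\right)}\right) = - 433 \left(-250 + 2 \left(-3\right) \frac{1}{12 - 3}\right) = - 433 \left(-250 + 2 \left(-3\right) \frac{1}{9}\right) = - 433 \left(-250 - \frac{2}{3}\right) = \left(-433\right) \left(- \frac{752}{3}\right) = \frac{325616}{3}$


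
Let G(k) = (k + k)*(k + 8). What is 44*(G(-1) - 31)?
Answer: -1980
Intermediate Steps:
G(k) = 2*k*(8 + k) (G(k) = (2*k)*(8 + k) = 2*k*(8 + k))
44*(G(-1) - 31) = 44*(2*(-1)*(8 - 1) - 31) = 44*(2*(-1)*7 - 31) = 44*(-14 - 31) = 44*(-45) = -1980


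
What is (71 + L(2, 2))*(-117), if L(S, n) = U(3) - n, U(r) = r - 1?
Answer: -8307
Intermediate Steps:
U(r) = -1 + r
L(S, n) = 2 - n (L(S, n) = (-1 + 3) - n = 2 - n)
(71 + L(2, 2))*(-117) = (71 + (2 - 1*2))*(-117) = (71 + (2 - 2))*(-117) = (71 + 0)*(-117) = 71*(-117) = -8307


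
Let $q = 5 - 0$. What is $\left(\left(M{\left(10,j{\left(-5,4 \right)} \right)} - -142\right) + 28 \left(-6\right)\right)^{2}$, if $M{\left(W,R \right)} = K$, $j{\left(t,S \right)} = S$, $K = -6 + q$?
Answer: $729$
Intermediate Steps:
$q = 5$ ($q = 5 + 0 = 5$)
$K = -1$ ($K = -6 + 5 = -1$)
$M{\left(W,R \right)} = -1$
$\left(\left(M{\left(10,j{\left(-5,4 \right)} \right)} - -142\right) + 28 \left(-6\right)\right)^{2} = \left(\left(-1 - -142\right) + 28 \left(-6\right)\right)^{2} = \left(\left(-1 + 142\right) - 168\right)^{2} = \left(141 - 168\right)^{2} = \left(-27\right)^{2} = 729$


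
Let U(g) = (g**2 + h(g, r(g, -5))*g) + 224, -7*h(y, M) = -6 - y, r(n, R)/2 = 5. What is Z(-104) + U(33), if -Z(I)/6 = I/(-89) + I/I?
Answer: 924436/623 ≈ 1483.8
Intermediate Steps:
r(n, R) = 10 (r(n, R) = 2*5 = 10)
h(y, M) = 6/7 + y/7 (h(y, M) = -(-6 - y)/7 = 6/7 + y/7)
Z(I) = -6 + 6*I/89 (Z(I) = -6*(I/(-89) + I/I) = -6*(I*(-1/89) + 1) = -6*(-I/89 + 1) = -6*(1 - I/89) = -6 + 6*I/89)
U(g) = 224 + g**2 + g*(6/7 + g/7) (U(g) = (g**2 + (6/7 + g/7)*g) + 224 = (g**2 + g*(6/7 + g/7)) + 224 = 224 + g**2 + g*(6/7 + g/7))
Z(-104) + U(33) = (-6 + (6/89)*(-104)) + (224 + (6/7)*33 + (8/7)*33**2) = (-6 - 624/89) + (224 + 198/7 + (8/7)*1089) = -1158/89 + (224 + 198/7 + 8712/7) = -1158/89 + 10478/7 = 924436/623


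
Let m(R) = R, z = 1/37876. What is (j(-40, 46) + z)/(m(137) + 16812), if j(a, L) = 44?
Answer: 1666545/641960324 ≈ 0.0025960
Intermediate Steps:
z = 1/37876 ≈ 2.6402e-5
(j(-40, 46) + z)/(m(137) + 16812) = (44 + 1/37876)/(137 + 16812) = (1666545/37876)/16949 = (1666545/37876)*(1/16949) = 1666545/641960324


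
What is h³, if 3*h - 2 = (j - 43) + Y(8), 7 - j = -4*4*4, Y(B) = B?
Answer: 54872/27 ≈ 2032.3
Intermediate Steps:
j = 71 (j = 7 - (-4*4)*4 = 7 - (-16)*4 = 7 - 1*(-64) = 7 + 64 = 71)
h = 38/3 (h = ⅔ + ((71 - 43) + 8)/3 = ⅔ + (28 + 8)/3 = ⅔ + (⅓)*36 = ⅔ + 12 = 38/3 ≈ 12.667)
h³ = (38/3)³ = 54872/27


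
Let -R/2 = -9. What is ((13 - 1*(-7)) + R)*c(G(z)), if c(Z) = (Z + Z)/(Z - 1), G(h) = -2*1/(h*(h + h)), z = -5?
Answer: 38/13 ≈ 2.9231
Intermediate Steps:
G(h) = -1/h**2 (G(h) = -2*1/(2*h**2) = -1/h**2)
c(Z) = 2*Z/(-1 + Z) (c(Z) = (2*Z)/(-1 + Z) = 2*Z/(-1 + Z))
R = 18 (R = -2*(-9) = 18)
((13 - 1*(-7)) + R)*c(G(z)) = ((13 - 1*(-7)) + 18)*(2*(-1/(-5)**2)/(-1 - 1/(-5)**2)) = ((13 + 7) + 18)*(2*(-1*1/25)/(-1 - 1*1/25)) = (20 + 18)*(2*(-1/25)/(-1 - 1/25)) = 38*(2*(-1/25)/(-26/25)) = 38*(2*(-1/25)*(-25/26)) = 38*(1/13) = 38/13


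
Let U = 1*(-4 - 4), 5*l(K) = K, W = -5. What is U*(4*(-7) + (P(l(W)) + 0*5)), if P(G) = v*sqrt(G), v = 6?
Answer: 224 - 48*I ≈ 224.0 - 48.0*I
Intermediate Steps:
l(K) = K/5
U = -8 (U = 1*(-8) = -8)
P(G) = 6*sqrt(G)
U*(4*(-7) + (P(l(W)) + 0*5)) = -8*(4*(-7) + (6*sqrt((1/5)*(-5)) + 0*5)) = -8*(-28 + (6*sqrt(-1) + 0)) = -8*(-28 + (6*I + 0)) = -8*(-28 + 6*I) = 224 - 48*I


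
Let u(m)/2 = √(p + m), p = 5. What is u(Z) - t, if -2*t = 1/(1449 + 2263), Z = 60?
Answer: 1/7424 + 2*√65 ≈ 16.125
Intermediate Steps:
u(m) = 2*√(5 + m)
t = -1/7424 (t = -1/(2*(1449 + 2263)) = -½/3712 = -½*1/3712 = -1/7424 ≈ -0.00013470)
u(Z) - t = 2*√(5 + 60) - 1*(-1/7424) = 2*√65 + 1/7424 = 1/7424 + 2*√65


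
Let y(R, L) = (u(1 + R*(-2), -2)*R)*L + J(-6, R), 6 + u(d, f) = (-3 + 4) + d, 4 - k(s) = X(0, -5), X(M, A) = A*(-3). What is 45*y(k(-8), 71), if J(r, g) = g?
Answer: -633105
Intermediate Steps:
X(M, A) = -3*A
k(s) = -11 (k(s) = 4 - (-3)*(-5) = 4 - 1*15 = 4 - 15 = -11)
u(d, f) = -5 + d (u(d, f) = -6 + ((-3 + 4) + d) = -6 + (1 + d) = -5 + d)
y(R, L) = R + L*R*(-4 - 2*R) (y(R, L) = ((-5 + (1 + R*(-2)))*R)*L + R = ((-5 + (1 - 2*R))*R)*L + R = ((-4 - 2*R)*R)*L + R = (R*(-4 - 2*R))*L + R = L*R*(-4 - 2*R) + R = R + L*R*(-4 - 2*R))
45*y(k(-8), 71) = 45*(-11*(1 - 2*71*(2 - 11))) = 45*(-11*(1 - 2*71*(-9))) = 45*(-11*(1 + 1278)) = 45*(-11*1279) = 45*(-14069) = -633105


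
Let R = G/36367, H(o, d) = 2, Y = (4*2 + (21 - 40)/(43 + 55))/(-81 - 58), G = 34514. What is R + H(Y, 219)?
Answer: 107248/36367 ≈ 2.9490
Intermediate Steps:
Y = -765/13622 (Y = (8 - 19/98)/(-139) = (8 - 19*1/98)*(-1/139) = (8 - 19/98)*(-1/139) = (765/98)*(-1/139) = -765/13622 ≈ -0.056159)
R = 34514/36367 ≈ 0.94905
R + H(Y, 219) = 34514/36367 + 2 = 107248/36367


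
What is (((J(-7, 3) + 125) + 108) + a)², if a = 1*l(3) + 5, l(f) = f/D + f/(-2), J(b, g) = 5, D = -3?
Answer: 231361/4 ≈ 57840.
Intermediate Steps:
l(f) = -5*f/6 (l(f) = f/(-3) + f/(-2) = f*(-⅓) + f*(-½) = -f/3 - f/2 = -5*f/6)
a = 5/2 (a = 1*(-⅚*3) + 5 = 1*(-5/2) + 5 = -5/2 + 5 = 5/2 ≈ 2.5000)
(((J(-7, 3) + 125) + 108) + a)² = (((5 + 125) + 108) + 5/2)² = ((130 + 108) + 5/2)² = (238 + 5/2)² = (481/2)² = 231361/4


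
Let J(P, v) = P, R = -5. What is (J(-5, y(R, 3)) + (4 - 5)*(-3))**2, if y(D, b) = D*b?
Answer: 4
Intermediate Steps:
(J(-5, y(R, 3)) + (4 - 5)*(-3))**2 = (-5 + (4 - 5)*(-3))**2 = (-5 - 1*(-3))**2 = (-5 + 3)**2 = (-2)**2 = 4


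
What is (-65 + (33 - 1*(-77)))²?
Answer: 2025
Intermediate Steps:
(-65 + (33 - 1*(-77)))² = (-65 + (33 + 77))² = (-65 + 110)² = 45² = 2025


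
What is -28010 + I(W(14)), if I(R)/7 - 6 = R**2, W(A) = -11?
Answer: -27121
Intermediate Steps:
I(R) = 42 + 7*R**2
-28010 + I(W(14)) = -28010 + (42 + 7*(-11)**2) = -28010 + (42 + 7*121) = -28010 + (42 + 847) = -28010 + 889 = -27121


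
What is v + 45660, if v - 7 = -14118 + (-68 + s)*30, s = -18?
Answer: 28969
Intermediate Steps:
v = -16691 (v = 7 + (-14118 + (-68 - 18)*30) = 7 + (-14118 - 86*30) = 7 + (-14118 - 2580) = 7 - 16698 = -16691)
v + 45660 = -16691 + 45660 = 28969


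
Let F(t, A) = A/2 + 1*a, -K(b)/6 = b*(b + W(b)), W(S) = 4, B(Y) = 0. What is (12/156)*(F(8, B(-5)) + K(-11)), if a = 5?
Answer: -457/13 ≈ -35.154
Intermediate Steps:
K(b) = -6*b*(4 + b) (K(b) = -6*b*(b + 4) = -6*b*(4 + b))
F(t, A) = 5 + A/2 (F(t, A) = A/2 + 1*5 = A*(½) + 5 = A/2 + 5 = 5 + A/2)
(12/156)*(F(8, B(-5)) + K(-11)) = (12/156)*((5 + (½)*0) - 6*(-11)*(4 - 11)) = (12*(1/156))*((5 + 0) - 6*(-11)*(-7)) = (5 - 462)/13 = (1/13)*(-457) = -457/13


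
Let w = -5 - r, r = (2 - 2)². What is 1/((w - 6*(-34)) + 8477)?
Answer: 1/8676 ≈ 0.00011526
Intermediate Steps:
r = 0 (r = 0² = 0)
w = -5 (w = -5 - 1*0 = -5 + 0 = -5)
1/((w - 6*(-34)) + 8477) = 1/((-5 - 6*(-34)) + 8477) = 1/((-5 + 204) + 8477) = 1/(199 + 8477) = 1/8676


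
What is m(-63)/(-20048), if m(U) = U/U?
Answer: -1/20048 ≈ -4.9880e-5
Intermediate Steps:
m(U) = 1
m(-63)/(-20048) = 1/(-20048) = 1*(-1/20048) = -1/20048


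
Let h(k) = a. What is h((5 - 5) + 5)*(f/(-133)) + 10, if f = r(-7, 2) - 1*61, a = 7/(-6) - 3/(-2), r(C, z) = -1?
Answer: 4052/399 ≈ 10.155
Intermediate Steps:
a = ⅓ (a = 7*(-⅙) - 3*(-½) = -7/6 + 3/2 = ⅓ ≈ 0.33333)
h(k) = ⅓
f = -62 (f = -1 - 1*61 = -1 - 61 = -62)
h((5 - 5) + 5)*(f/(-133)) + 10 = (-62/(-133))/3 + 10 = (-62*(-1/133))/3 + 10 = (⅓)*(62/133) + 10 = 62/399 + 10 = 4052/399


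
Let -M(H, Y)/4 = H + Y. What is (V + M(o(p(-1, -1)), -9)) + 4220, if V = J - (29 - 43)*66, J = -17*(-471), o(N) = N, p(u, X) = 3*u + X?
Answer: 13203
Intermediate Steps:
p(u, X) = X + 3*u
J = 8007
V = 8931 (V = 8007 - (29 - 43)*66 = 8007 - (-14)*66 = 8007 - 1*(-924) = 8007 + 924 = 8931)
M(H, Y) = -4*H - 4*Y (M(H, Y) = -4*(H + Y) = -4*H - 4*Y)
(V + M(o(p(-1, -1)), -9)) + 4220 = (8931 + (-4*(-1 + 3*(-1)) - 4*(-9))) + 4220 = (8931 + (-4*(-1 - 3) + 36)) + 4220 = (8931 + (-4*(-4) + 36)) + 4220 = (8931 + (16 + 36)) + 4220 = (8931 + 52) + 4220 = 8983 + 4220 = 13203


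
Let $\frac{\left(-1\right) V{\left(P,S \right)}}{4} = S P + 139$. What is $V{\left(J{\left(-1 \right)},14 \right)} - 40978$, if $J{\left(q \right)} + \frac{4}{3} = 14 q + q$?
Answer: $- \frac{121858}{3} \approx -40619.0$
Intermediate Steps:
$J{\left(q \right)} = - \frac{4}{3} + 15 q$ ($J{\left(q \right)} = - \frac{4}{3} + \left(14 q + q\right) = - \frac{4}{3} + 15 q$)
$V{\left(P,S \right)} = -556 - 4 P S$ ($V{\left(P,S \right)} = - 4 \left(S P + 139\right) = - 4 \left(P S + 139\right) = - 4 \left(139 + P S\right) = -556 - 4 P S$)
$V{\left(J{\left(-1 \right)},14 \right)} - 40978 = \left(-556 - 4 \left(- \frac{4}{3} + 15 \left(-1\right)\right) 14\right) - 40978 = \left(-556 - 4 \left(- \frac{4}{3} - 15\right) 14\right) - 40978 = \left(-556 - \left(- \frac{196}{3}\right) 14\right) - 40978 = \left(-556 + \frac{2744}{3}\right) - 40978 = \frac{1076}{3} - 40978 = - \frac{121858}{3}$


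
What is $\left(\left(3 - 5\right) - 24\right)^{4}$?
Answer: $456976$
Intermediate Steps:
$\left(\left(3 - 5\right) - 24\right)^{4} = \left(-2 - 24\right)^{4} = \left(-26\right)^{4} = 456976$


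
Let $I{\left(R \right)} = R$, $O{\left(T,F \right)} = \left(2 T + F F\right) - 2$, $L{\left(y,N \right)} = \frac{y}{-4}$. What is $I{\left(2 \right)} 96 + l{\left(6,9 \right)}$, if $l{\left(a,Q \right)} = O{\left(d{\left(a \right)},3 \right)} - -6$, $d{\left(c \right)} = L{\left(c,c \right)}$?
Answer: $202$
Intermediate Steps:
$L{\left(y,N \right)} = - \frac{y}{4}$ ($L{\left(y,N \right)} = y \left(- \frac{1}{4}\right) = - \frac{y}{4}$)
$d{\left(c \right)} = - \frac{c}{4}$
$O{\left(T,F \right)} = -2 + F^{2} + 2 T$ ($O{\left(T,F \right)} = \left(2 T + F^{2}\right) - 2 = \left(F^{2} + 2 T\right) - 2 = -2 + F^{2} + 2 T$)
$l{\left(a,Q \right)} = 13 - \frac{a}{2}$ ($l{\left(a,Q \right)} = \left(-2 + 3^{2} + 2 \left(- \frac{a}{4}\right)\right) - -6 = \left(-2 + 9 - \frac{a}{2}\right) + 6 = \left(7 - \frac{a}{2}\right) + 6 = 13 - \frac{a}{2}$)
$I{\left(2 \right)} 96 + l{\left(6,9 \right)} = 2 \cdot 96 + \left(13 - 3\right) = 192 + \left(13 - 3\right) = 192 + 10 = 202$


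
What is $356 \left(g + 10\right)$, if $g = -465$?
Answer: $-161980$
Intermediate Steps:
$356 \left(g + 10\right) = 356 \left(-465 + 10\right) = 356 \left(-455\right) = -161980$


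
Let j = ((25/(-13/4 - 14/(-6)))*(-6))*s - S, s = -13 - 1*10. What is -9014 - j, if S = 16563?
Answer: 124439/11 ≈ 11313.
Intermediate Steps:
s = -23 (s = -13 - 10 = -23)
j = -223593/11 (j = ((25/(-13/4 - 14/(-6)))*(-6))*(-23) - 1*16563 = ((25/(-13*¼ - 14*(-⅙)))*(-6))*(-23) - 16563 = ((25/(-13/4 + 7/3))*(-6))*(-23) - 16563 = ((25/(-11/12))*(-6))*(-23) - 16563 = ((25*(-12/11))*(-6))*(-23) - 16563 = -300/11*(-6)*(-23) - 16563 = (1800/11)*(-23) - 16563 = -41400/11 - 16563 = -223593/11 ≈ -20327.)
-9014 - j = -9014 - 1*(-223593/11) = -9014 + 223593/11 = 124439/11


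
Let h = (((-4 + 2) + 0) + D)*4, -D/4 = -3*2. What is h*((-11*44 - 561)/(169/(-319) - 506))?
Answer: 29335240/161583 ≈ 181.55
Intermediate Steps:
D = 24 (D = -(-12)*2 = -4*(-6) = 24)
h = 88 (h = (((-4 + 2) + 0) + 24)*4 = ((-2 + 0) + 24)*4 = (-2 + 24)*4 = 22*4 = 88)
h*((-11*44 - 561)/(169/(-319) - 506)) = 88*((-11*44 - 561)/(169/(-319) - 506)) = 88*((-484 - 561)/(169*(-1/319) - 506)) = 88*(-1045/(-169/319 - 506)) = 88*(-1045/(-161583/319)) = 88*(-1045*(-319/161583)) = 88*(333355/161583) = 29335240/161583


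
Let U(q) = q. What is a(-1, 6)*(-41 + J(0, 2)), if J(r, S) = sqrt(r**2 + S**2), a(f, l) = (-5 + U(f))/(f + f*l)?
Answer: -234/7 ≈ -33.429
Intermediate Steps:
a(f, l) = (-5 + f)/(f + f*l)
J(r, S) = sqrt(S**2 + r**2)
a(-1, 6)*(-41 + J(0, 2)) = ((-5 - 1)/((-1)*(1 + 6)))*(-41 + sqrt(2**2 + 0**2)) = (-1*(-6)/7)*(-41 + sqrt(4 + 0)) = (-1*1/7*(-6))*(-41 + sqrt(4)) = 6*(-41 + 2)/7 = (6/7)*(-39) = -234/7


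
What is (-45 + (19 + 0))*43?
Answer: -1118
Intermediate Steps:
(-45 + (19 + 0))*43 = (-45 + 19)*43 = -26*43 = -1118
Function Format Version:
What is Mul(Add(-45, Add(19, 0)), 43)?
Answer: -1118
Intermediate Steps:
Mul(Add(-45, Add(19, 0)), 43) = Mul(Add(-45, 19), 43) = Mul(-26, 43) = -1118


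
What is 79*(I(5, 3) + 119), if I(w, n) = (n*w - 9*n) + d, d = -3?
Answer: 8216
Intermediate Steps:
I(w, n) = -3 - 9*n + n*w (I(w, n) = (n*w - 9*n) - 3 = (-9*n + n*w) - 3 = -3 - 9*n + n*w)
79*(I(5, 3) + 119) = 79*((-3 - 9*3 + 3*5) + 119) = 79*((-3 - 27 + 15) + 119) = 79*(-15 + 119) = 79*104 = 8216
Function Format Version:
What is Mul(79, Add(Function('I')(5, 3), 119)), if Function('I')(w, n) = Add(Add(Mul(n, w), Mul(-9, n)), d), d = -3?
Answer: 8216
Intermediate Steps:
Function('I')(w, n) = Add(-3, Mul(-9, n), Mul(n, w)) (Function('I')(w, n) = Add(Add(Mul(n, w), Mul(-9, n)), -3) = Add(Add(Mul(-9, n), Mul(n, w)), -3) = Add(-3, Mul(-9, n), Mul(n, w)))
Mul(79, Add(Function('I')(5, 3), 119)) = Mul(79, Add(Add(-3, Mul(-9, 3), Mul(3, 5)), 119)) = Mul(79, Add(Add(-3, -27, 15), 119)) = Mul(79, Add(-15, 119)) = Mul(79, 104) = 8216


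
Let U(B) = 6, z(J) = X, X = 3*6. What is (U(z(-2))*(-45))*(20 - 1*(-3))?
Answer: -6210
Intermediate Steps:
X = 18
z(J) = 18
(U(z(-2))*(-45))*(20 - 1*(-3)) = (6*(-45))*(20 - 1*(-3)) = -270*(20 + 3) = -270*23 = -6210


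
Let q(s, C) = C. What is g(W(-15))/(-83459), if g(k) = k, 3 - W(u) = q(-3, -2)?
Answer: -5/83459 ≈ -5.9910e-5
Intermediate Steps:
W(u) = 5 (W(u) = 3 - 1*(-2) = 3 + 2 = 5)
g(W(-15))/(-83459) = 5/(-83459) = 5*(-1/83459) = -5/83459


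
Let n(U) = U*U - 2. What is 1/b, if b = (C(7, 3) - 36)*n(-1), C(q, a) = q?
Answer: 1/29 ≈ 0.034483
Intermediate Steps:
n(U) = -2 + U² (n(U) = U² - 2 = -2 + U²)
b = 29 (b = (7 - 36)*(-2 + (-1)²) = -29*(-2 + 1) = -29*(-1) = 29)
1/b = 1/29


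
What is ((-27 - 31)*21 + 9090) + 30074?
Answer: 37946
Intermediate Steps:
((-27 - 31)*21 + 9090) + 30074 = (-58*21 + 9090) + 30074 = (-1218 + 9090) + 30074 = 7872 + 30074 = 37946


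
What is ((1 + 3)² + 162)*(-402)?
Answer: -71556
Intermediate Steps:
((1 + 3)² + 162)*(-402) = (4² + 162)*(-402) = (16 + 162)*(-402) = 178*(-402) = -71556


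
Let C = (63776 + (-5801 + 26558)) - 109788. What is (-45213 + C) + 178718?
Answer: 108250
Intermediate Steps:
C = -25255 (C = (63776 + 20757) - 109788 = 84533 - 109788 = -25255)
(-45213 + C) + 178718 = (-45213 - 25255) + 178718 = -70468 + 178718 = 108250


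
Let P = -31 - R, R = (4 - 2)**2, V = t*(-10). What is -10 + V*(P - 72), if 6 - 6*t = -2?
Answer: 4250/3 ≈ 1416.7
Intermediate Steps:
t = 4/3 (t = 1 - 1/6*(-2) = 1 + 1/3 = 4/3 ≈ 1.3333)
V = -40/3 (V = (4/3)*(-10) = -40/3 ≈ -13.333)
R = 4 (R = 2**2 = 4)
P = -35 (P = -31 - 1*4 = -31 - 4 = -35)
-10 + V*(P - 72) = -10 - 40*(-35 - 72)/3 = -10 - 40/3*(-107) = -10 + 4280/3 = 4250/3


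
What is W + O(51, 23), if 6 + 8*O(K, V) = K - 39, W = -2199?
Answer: -8793/4 ≈ -2198.3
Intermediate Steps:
O(K, V) = -45/8 + K/8 (O(K, V) = -3/4 + (K - 39)/8 = -3/4 + (-39 + K)/8 = -3/4 + (-39/8 + K/8) = -45/8 + K/8)
W + O(51, 23) = -2199 + (-45/8 + (1/8)*51) = -2199 + (-45/8 + 51/8) = -2199 + 3/4 = -8793/4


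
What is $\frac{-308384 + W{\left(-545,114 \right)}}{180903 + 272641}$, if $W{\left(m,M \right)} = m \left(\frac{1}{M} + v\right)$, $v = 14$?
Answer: $- \frac{36026141}{51704016} \approx -0.69678$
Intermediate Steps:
$W{\left(m,M \right)} = m \left(14 + \frac{1}{M}\right)$ ($W{\left(m,M \right)} = m \left(\frac{1}{M} + 14\right) = m \left(14 + \frac{1}{M}\right)$)
$\frac{-308384 + W{\left(-545,114 \right)}}{180903 + 272641} = \frac{-308384 - \left(7630 + \frac{545}{114}\right)}{180903 + 272641} = \frac{-308384 - \frac{870365}{114}}{453544} = \left(-308384 - \frac{870365}{114}\right) \frac{1}{453544} = \left(- \frac{36026141}{114}\right) \frac{1}{453544} = - \frac{36026141}{51704016}$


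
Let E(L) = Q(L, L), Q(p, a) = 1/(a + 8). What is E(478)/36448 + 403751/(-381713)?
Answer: -7151935012015/6761560256064 ≈ -1.0577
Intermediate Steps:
Q(p, a) = 1/(8 + a)
E(L) = 1/(8 + L)
E(478)/36448 + 403751/(-381713) = 1/((8 + 478)*36448) + 403751/(-381713) = (1/36448)/486 + 403751*(-1/381713) = (1/486)*(1/36448) - 403751/381713 = 1/17713728 - 403751/381713 = -7151935012015/6761560256064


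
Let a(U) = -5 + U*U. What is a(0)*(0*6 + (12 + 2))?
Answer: -70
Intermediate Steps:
a(U) = -5 + U**2
a(0)*(0*6 + (12 + 2)) = (-5 + 0**2)*(0*6 + (12 + 2)) = (-5 + 0)*(0 + 14) = -5*14 = -70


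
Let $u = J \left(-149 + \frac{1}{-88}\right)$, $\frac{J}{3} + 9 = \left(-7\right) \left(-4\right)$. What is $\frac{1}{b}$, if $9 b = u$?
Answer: $- \frac{88}{83049} \approx -0.0010596$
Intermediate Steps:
$J = 57$ ($J = -27 + 3 \left(\left(-7\right) \left(-4\right)\right) = -27 + 3 \cdot 28 = -27 + 84 = 57$)
$u = - \frac{747441}{88}$ ($u = 57 \left(-149 + \frac{1}{-88}\right) = 57 \left(-149 - \frac{1}{88}\right) = 57 \left(- \frac{13113}{88}\right) = - \frac{747441}{88} \approx -8493.6$)
$b = - \frac{83049}{88}$ ($b = \frac{1}{9} \left(- \frac{747441}{88}\right) = - \frac{83049}{88} \approx -943.74$)
$\frac{1}{b} = \frac{1}{- \frac{83049}{88}} = - \frac{88}{83049}$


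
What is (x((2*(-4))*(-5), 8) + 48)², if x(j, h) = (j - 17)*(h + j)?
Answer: 1327104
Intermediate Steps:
x(j, h) = (-17 + j)*(h + j)
(x((2*(-4))*(-5), 8) + 48)² = ((((2*(-4))*(-5))² - 17*8 - 17*2*(-4)*(-5) + 8*((2*(-4))*(-5))) + 48)² = (((-8*(-5))² - 136 - (-136)*(-5) + 8*(-8*(-5))) + 48)² = ((40² - 136 - 17*40 + 8*40) + 48)² = ((1600 - 136 - 680 + 320) + 48)² = (1104 + 48)² = 1152² = 1327104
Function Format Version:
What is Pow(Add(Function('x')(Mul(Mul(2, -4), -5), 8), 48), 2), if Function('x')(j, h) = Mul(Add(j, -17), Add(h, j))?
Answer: 1327104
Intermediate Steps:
Function('x')(j, h) = Mul(Add(-17, j), Add(h, j))
Pow(Add(Function('x')(Mul(Mul(2, -4), -5), 8), 48), 2) = Pow(Add(Add(Pow(Mul(Mul(2, -4), -5), 2), Mul(-17, 8), Mul(-17, Mul(Mul(2, -4), -5)), Mul(8, Mul(Mul(2, -4), -5))), 48), 2) = Pow(Add(Add(Pow(Mul(-8, -5), 2), -136, Mul(-17, Mul(-8, -5)), Mul(8, Mul(-8, -5))), 48), 2) = Pow(Add(Add(Pow(40, 2), -136, Mul(-17, 40), Mul(8, 40)), 48), 2) = Pow(Add(Add(1600, -136, -680, 320), 48), 2) = Pow(Add(1104, 48), 2) = Pow(1152, 2) = 1327104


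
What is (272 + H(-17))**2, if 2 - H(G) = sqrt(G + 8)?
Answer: 75067 - 1644*I ≈ 75067.0 - 1644.0*I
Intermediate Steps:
H(G) = 2 - sqrt(8 + G) (H(G) = 2 - sqrt(G + 8) = 2 - sqrt(8 + G))
(272 + H(-17))**2 = (272 + (2 - sqrt(8 - 17)))**2 = (272 + (2 - sqrt(-9)))**2 = (272 + (2 - 3*I))**2 = (274 - 3*I)**2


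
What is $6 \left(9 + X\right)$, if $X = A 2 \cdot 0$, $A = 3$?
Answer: $54$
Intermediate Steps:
$X = 0$ ($X = 3 \cdot 2 \cdot 0 = 6 \cdot 0 = 0$)
$6 \left(9 + X\right) = 6 \left(9 + 0\right) = 6 \cdot 9 = 54$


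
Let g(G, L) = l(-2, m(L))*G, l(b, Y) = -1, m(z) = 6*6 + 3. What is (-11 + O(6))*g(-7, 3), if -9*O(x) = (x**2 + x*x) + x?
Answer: -413/3 ≈ -137.67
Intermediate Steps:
m(z) = 39 (m(z) = 36 + 3 = 39)
O(x) = -2*x**2/9 - x/9 (O(x) = -((x**2 + x*x) + x)/9 = -((x**2 + x**2) + x)/9 = -(2*x**2 + x)/9 = -(x + 2*x**2)/9 = -2*x**2/9 - x/9)
g(G, L) = -G
(-11 + O(6))*g(-7, 3) = (-11 - 1/9*6*(1 + 2*6))*(-1*(-7)) = (-11 - 1/9*6*(1 + 12))*7 = (-11 - 1/9*6*13)*7 = (-11 - 26/3)*7 = -59/3*7 = -413/3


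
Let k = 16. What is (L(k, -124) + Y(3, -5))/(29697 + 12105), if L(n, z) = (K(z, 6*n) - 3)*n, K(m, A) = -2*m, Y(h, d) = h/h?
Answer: 1307/13934 ≈ 0.093799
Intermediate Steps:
Y(h, d) = 1
L(n, z) = n*(-3 - 2*z) (L(n, z) = (-2*z - 3)*n = (-3 - 2*z)*n = n*(-3 - 2*z))
(L(k, -124) + Y(3, -5))/(29697 + 12105) = (-1*16*(3 + 2*(-124)) + 1)/(29697 + 12105) = (-1*16*(3 - 248) + 1)/41802 = (-1*16*(-245) + 1)*(1/41802) = (3920 + 1)*(1/41802) = 3921*(1/41802) = 1307/13934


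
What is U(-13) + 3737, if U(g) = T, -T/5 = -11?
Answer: 3792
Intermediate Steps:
T = 55 (T = -5*(-11) = 55)
U(g) = 55
U(-13) + 3737 = 55 + 3737 = 3792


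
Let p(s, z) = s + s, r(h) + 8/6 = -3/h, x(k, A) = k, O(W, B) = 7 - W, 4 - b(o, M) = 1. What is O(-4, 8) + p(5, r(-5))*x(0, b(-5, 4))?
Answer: 11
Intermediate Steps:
b(o, M) = 3 (b(o, M) = 4 - 1*1 = 4 - 1 = 3)
r(h) = -4/3 - 3/h
p(s, z) = 2*s
O(-4, 8) + p(5, r(-5))*x(0, b(-5, 4)) = (7 - 1*(-4)) + (2*5)*0 = (7 + 4) + 10*0 = 11 + 0 = 11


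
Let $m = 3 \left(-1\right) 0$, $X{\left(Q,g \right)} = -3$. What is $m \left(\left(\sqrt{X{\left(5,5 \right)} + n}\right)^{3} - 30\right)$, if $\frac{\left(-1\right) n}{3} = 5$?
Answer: $0$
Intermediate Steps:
$n = -15$ ($n = \left(-3\right) 5 = -15$)
$m = 0$ ($m = \left(-3\right) 0 = 0$)
$m \left(\left(\sqrt{X{\left(5,5 \right)} + n}\right)^{3} - 30\right) = 0 \left(\left(\sqrt{-3 - 15}\right)^{3} - 30\right) = 0 \left(\left(\sqrt{-18}\right)^{3} - 30\right) = 0 \left(\left(3 i \sqrt{2}\right)^{3} - 30\right) = 0 \left(- 54 i \sqrt{2} - 30\right) = 0 \left(-30 - 54 i \sqrt{2}\right) = 0$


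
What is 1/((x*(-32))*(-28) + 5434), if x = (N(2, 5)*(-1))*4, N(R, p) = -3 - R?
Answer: 1/23354 ≈ 4.2819e-5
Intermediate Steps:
x = 20 (x = ((-3 - 1*2)*(-1))*4 = ((-3 - 2)*(-1))*4 = -5*(-1)*4 = 5*4 = 20)
1/((x*(-32))*(-28) + 5434) = 1/((20*(-32))*(-28) + 5434) = 1/(-640*(-28) + 5434) = 1/(17920 + 5434) = 1/23354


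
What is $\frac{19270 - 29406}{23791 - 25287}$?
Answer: $\frac{1267}{187} \approx 6.7754$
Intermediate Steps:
$\frac{19270 - 29406}{23791 - 25287} = - \frac{10136}{-1496} = \left(-10136\right) \left(- \frac{1}{1496}\right) = \frac{1267}{187}$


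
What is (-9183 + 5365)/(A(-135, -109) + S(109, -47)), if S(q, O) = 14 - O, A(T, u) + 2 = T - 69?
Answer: 3818/145 ≈ 26.331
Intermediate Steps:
A(T, u) = -71 + T (A(T, u) = -2 + (T - 69) = -2 + (-69 + T) = -71 + T)
(-9183 + 5365)/(A(-135, -109) + S(109, -47)) = (-9183 + 5365)/((-71 - 135) + (14 - 1*(-47))) = -3818/(-206 + (14 + 47)) = -3818/(-206 + 61) = -3818/(-145) = -3818*(-1/145) = 3818/145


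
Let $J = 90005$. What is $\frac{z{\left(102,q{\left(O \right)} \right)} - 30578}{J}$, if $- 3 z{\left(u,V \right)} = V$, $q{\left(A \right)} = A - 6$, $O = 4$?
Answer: $- \frac{91732}{270015} \approx -0.33973$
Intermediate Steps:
$q{\left(A \right)} = -6 + A$ ($q{\left(A \right)} = A - 6 = -6 + A$)
$z{\left(u,V \right)} = - \frac{V}{3}$
$\frac{z{\left(102,q{\left(O \right)} \right)} - 30578}{J} = \frac{- \frac{-6 + 4}{3} - 30578}{90005} = \left(\left(- \frac{1}{3}\right) \left(-2\right) - 30578\right) \frac{1}{90005} = \left(\frac{2}{3} - 30578\right) \frac{1}{90005} = \left(- \frac{91732}{3}\right) \frac{1}{90005} = - \frac{91732}{270015}$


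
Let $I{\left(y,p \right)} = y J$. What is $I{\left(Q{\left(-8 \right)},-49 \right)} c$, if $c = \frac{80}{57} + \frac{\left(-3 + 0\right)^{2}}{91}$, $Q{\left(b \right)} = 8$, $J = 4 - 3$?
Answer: $\frac{62344}{5187} \approx 12.019$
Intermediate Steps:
$J = 1$
$I{\left(y,p \right)} = y$ ($I{\left(y,p \right)} = y 1 = y$)
$c = \frac{7793}{5187}$ ($c = 80 \cdot \frac{1}{57} + \left(-3\right)^{2} \cdot \frac{1}{91} = \frac{80}{57} + 9 \cdot \frac{1}{91} = \frac{80}{57} + \frac{9}{91} = \frac{7793}{5187} \approx 1.5024$)
$I{\left(Q{\left(-8 \right)},-49 \right)} c = 8 \cdot \frac{7793}{5187} = \frac{62344}{5187}$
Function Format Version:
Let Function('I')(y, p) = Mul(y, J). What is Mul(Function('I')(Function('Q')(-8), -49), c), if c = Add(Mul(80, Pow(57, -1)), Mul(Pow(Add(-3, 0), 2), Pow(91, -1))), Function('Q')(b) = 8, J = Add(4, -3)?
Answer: Rational(62344, 5187) ≈ 12.019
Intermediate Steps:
J = 1
Function('I')(y, p) = y (Function('I')(y, p) = Mul(y, 1) = y)
c = Rational(7793, 5187) (c = Add(Mul(80, Rational(1, 57)), Mul(Pow(-3, 2), Rational(1, 91))) = Add(Rational(80, 57), Mul(9, Rational(1, 91))) = Add(Rational(80, 57), Rational(9, 91)) = Rational(7793, 5187) ≈ 1.5024)
Mul(Function('I')(Function('Q')(-8), -49), c) = Mul(8, Rational(7793, 5187)) = Rational(62344, 5187)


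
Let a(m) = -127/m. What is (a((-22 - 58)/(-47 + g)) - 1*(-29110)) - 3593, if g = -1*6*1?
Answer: 2034629/80 ≈ 25433.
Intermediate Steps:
g = -6 (g = -6*1 = -6)
(a((-22 - 58)/(-47 + g)) - 1*(-29110)) - 3593 = (-127*(-47 - 6)/(-22 - 58) - 1*(-29110)) - 3593 = (-127/((-80/(-53))) + 29110) - 3593 = (-127/((-80*(-1/53))) + 29110) - 3593 = (-127/80/53 + 29110) - 3593 = (-127*53/80 + 29110) - 3593 = (-6731/80 + 29110) - 3593 = 2322069/80 - 3593 = 2034629/80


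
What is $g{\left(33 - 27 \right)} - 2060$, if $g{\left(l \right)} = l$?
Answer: $-2054$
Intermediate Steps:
$g{\left(33 - 27 \right)} - 2060 = \left(33 - 27\right) - 2060 = 6 - 2060 = -2054$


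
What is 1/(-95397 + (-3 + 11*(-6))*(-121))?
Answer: -1/87048 ≈ -1.1488e-5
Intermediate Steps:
1/(-95397 + (-3 + 11*(-6))*(-121)) = 1/(-95397 + (-3 - 66)*(-121)) = 1/(-95397 - 69*(-121)) = 1/(-95397 + 8349) = 1/(-87048) = -1/87048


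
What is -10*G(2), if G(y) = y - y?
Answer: 0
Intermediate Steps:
G(y) = 0
-10*G(2) = -10*0 = 0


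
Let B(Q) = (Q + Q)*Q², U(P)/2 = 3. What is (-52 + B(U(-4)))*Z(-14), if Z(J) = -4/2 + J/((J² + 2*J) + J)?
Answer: -8740/11 ≈ -794.54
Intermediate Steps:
U(P) = 6 (U(P) = 2*3 = 6)
Z(J) = -2 + J/(J² + 3*J) (Z(J) = -4*½ + J/(J² + 3*J) = -2 + J/(J² + 3*J))
B(Q) = 2*Q³ (B(Q) = (2*Q)*Q² = 2*Q³)
(-52 + B(U(-4)))*Z(-14) = (-52 + 2*6³)*((-5 - 2*(-14))/(3 - 14)) = (-52 + 2*216)*((-5 + 28)/(-11)) = (-52 + 432)*(-1/11*23) = 380*(-23/11) = -8740/11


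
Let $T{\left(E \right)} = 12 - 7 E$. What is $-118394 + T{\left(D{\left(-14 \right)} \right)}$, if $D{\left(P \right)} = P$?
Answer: $-118284$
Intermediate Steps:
$-118394 + T{\left(D{\left(-14 \right)} \right)} = -118394 + \left(12 - -98\right) = -118394 + \left(12 + 98\right) = -118394 + 110 = -118284$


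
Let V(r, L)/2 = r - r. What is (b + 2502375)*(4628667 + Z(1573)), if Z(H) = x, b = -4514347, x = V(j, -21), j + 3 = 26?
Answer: -9312748401324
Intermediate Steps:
j = 23 (j = -3 + 26 = 23)
V(r, L) = 0 (V(r, L) = 2*(r - r) = 2*0 = 0)
x = 0
Z(H) = 0
(b + 2502375)*(4628667 + Z(1573)) = (-4514347 + 2502375)*(4628667 + 0) = -2011972*4628667 = -9312748401324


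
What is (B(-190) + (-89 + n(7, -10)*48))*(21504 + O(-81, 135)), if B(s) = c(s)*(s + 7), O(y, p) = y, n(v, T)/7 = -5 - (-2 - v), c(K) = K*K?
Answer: -141499879035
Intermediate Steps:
c(K) = K²
n(v, T) = -21 + 7*v (n(v, T) = 7*(-5 - (-2 - v)) = 7*(-5 + (2 + v)) = 7*(-3 + v) = -21 + 7*v)
B(s) = s²*(7 + s) (B(s) = s²*(s + 7) = s²*(7 + s))
(B(-190) + (-89 + n(7, -10)*48))*(21504 + O(-81, 135)) = ((-190)²*(7 - 190) + (-89 + (-21 + 7*7)*48))*(21504 - 81) = (36100*(-183) + (-89 + (-21 + 49)*48))*21423 = (-6606300 + (-89 + 28*48))*21423 = (-6606300 + (-89 + 1344))*21423 = (-6606300 + 1255)*21423 = -6605045*21423 = -141499879035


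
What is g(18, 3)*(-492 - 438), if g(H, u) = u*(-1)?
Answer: 2790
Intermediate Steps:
g(H, u) = -u
g(18, 3)*(-492 - 438) = (-1*3)*(-492 - 438) = -3*(-930) = 2790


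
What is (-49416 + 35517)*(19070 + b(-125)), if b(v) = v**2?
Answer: -482225805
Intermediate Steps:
(-49416 + 35517)*(19070 + b(-125)) = (-49416 + 35517)*(19070 + (-125)**2) = -13899*(19070 + 15625) = -13899*34695 = -482225805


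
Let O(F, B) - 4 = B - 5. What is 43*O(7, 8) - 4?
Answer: 297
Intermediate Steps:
O(F, B) = -1 + B (O(F, B) = 4 + (B - 5) = 4 + (-5 + B) = -1 + B)
43*O(7, 8) - 4 = 43*(-1 + 8) - 4 = 43*7 - 4 = 301 - 4 = 297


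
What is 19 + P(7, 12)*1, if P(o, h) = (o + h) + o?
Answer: 45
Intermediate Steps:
P(o, h) = h + 2*o (P(o, h) = (h + o) + o = h + 2*o)
19 + P(7, 12)*1 = 19 + (12 + 2*7)*1 = 19 + (12 + 14)*1 = 19 + 26*1 = 19 + 26 = 45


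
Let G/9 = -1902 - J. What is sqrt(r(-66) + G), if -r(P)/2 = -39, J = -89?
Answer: I*sqrt(16239) ≈ 127.43*I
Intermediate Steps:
r(P) = 78 (r(P) = -2*(-39) = 78)
G = -16317 (G = 9*(-1902 - 1*(-89)) = 9*(-1902 + 89) = 9*(-1813) = -16317)
sqrt(r(-66) + G) = sqrt(78 - 16317) = sqrt(-16239) = I*sqrt(16239)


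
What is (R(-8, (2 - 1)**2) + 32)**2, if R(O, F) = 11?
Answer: 1849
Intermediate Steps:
(R(-8, (2 - 1)**2) + 32)**2 = (11 + 32)**2 = 43**2 = 1849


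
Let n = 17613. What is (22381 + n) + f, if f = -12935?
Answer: 27059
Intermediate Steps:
(22381 + n) + f = (22381 + 17613) - 12935 = 39994 - 12935 = 27059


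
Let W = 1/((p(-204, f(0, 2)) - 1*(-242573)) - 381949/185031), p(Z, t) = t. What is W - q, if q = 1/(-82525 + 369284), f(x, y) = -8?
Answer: 8177641963/12870220675763594 ≈ 6.3539e-7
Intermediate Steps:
q = 1/286759 ≈ 3.4873e-6
W = 185031/44881662566 (W = 1/((-8 - 1*(-242573)) - 381949/185031) = 1/((-8 + 242573) - 381949*1/185031) = 1/(242565 - 381949/185031) = 1/(44881662566/185031) = 185031/44881662566 ≈ 4.1226e-6)
W - q = 185031/44881662566 - 1*1/286759 = 185031/44881662566 - 1/286759 = 8177641963/12870220675763594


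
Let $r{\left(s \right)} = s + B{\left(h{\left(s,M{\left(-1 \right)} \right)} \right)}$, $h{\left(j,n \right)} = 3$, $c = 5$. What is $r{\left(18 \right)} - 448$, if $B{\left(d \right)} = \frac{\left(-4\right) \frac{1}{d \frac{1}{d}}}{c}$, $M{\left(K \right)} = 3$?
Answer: $- \frac{2154}{5} \approx -430.8$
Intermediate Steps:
$B{\left(d \right)} = - \frac{4}{5}$ ($B{\left(d \right)} = \frac{\left(-4\right) \frac{1}{d \frac{1}{d}}}{5} = - \frac{4}{1} \cdot \frac{1}{5} = \left(-4\right) 1 \cdot \frac{1}{5} = \left(-4\right) \frac{1}{5} = - \frac{4}{5}$)
$r{\left(s \right)} = - \frac{4}{5} + s$ ($r{\left(s \right)} = s - \frac{4}{5} = - \frac{4}{5} + s$)
$r{\left(18 \right)} - 448 = \left(- \frac{4}{5} + 18\right) - 448 = \frac{86}{5} - 448 = - \frac{2154}{5}$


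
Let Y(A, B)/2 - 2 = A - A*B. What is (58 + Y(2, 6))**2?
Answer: 1764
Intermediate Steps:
Y(A, B) = 4 + 2*A - 2*A*B (Y(A, B) = 4 + 2*(A - A*B) = 4 + (2*A - 2*A*B) = 4 + 2*A - 2*A*B)
(58 + Y(2, 6))**2 = (58 + (4 + 2*2 - 2*2*6))**2 = (58 + (4 + 4 - 24))**2 = (58 - 16)**2 = 42**2 = 1764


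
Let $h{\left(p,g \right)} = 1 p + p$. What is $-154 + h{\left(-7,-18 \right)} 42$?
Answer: $-742$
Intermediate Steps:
$h{\left(p,g \right)} = 2 p$ ($h{\left(p,g \right)} = p + p = 2 p$)
$-154 + h{\left(-7,-18 \right)} 42 = -154 + 2 \left(-7\right) 42 = -154 - 588 = -742$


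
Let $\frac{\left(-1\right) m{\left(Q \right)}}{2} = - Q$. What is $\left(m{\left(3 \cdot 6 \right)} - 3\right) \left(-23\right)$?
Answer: $-759$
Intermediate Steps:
$m{\left(Q \right)} = 2 Q$ ($m{\left(Q \right)} = - 2 \left(- Q\right) = 2 Q$)
$\left(m{\left(3 \cdot 6 \right)} - 3\right) \left(-23\right) = \left(2 \cdot 3 \cdot 6 - 3\right) \left(-23\right) = \left(2 \cdot 18 - 3\right) \left(-23\right) = \left(36 - 3\right) \left(-23\right) = 33 \left(-23\right) = -759$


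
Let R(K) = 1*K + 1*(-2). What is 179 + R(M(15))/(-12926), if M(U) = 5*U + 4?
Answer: 2313677/12926 ≈ 178.99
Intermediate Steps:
M(U) = 4 + 5*U
R(K) = -2 + K (R(K) = K - 2 = -2 + K)
179 + R(M(15))/(-12926) = 179 + (-2 + (4 + 5*15))/(-12926) = 179 + (-2 + (4 + 75))*(-1/12926) = 179 + (-2 + 79)*(-1/12926) = 179 + 77*(-1/12926) = 179 - 77/12926 = 2313677/12926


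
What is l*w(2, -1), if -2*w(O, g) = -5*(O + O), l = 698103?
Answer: 6981030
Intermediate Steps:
w(O, g) = 5*O (w(O, g) = -(-5)*(O + O)/2 = -(-5)*2*O/2 = -(-5)*O = 5*O)
l*w(2, -1) = 698103*(5*2) = 698103*10 = 6981030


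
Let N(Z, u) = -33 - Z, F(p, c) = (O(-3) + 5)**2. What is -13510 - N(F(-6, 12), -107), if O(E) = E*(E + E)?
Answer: -12948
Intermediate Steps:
O(E) = 2*E**2 (O(E) = E*(2*E) = 2*E**2)
F(p, c) = 529 (F(p, c) = (2*(-3)**2 + 5)**2 = (2*9 + 5)**2 = (18 + 5)**2 = 23**2 = 529)
-13510 - N(F(-6, 12), -107) = -13510 - (-33 - 1*529) = -13510 - (-33 - 529) = -13510 - 1*(-562) = -13510 + 562 = -12948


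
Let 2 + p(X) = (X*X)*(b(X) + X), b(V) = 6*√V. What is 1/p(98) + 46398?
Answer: 4333782990662581/93404521542 - 33614*√2/46702260771 ≈ 46398.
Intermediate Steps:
p(X) = -2 + X²*(X + 6*√X) (p(X) = -2 + (X*X)*(6*√X + X) = -2 + X²*(X + 6*√X))
1/p(98) + 46398 = 1/(-2 + 98³ + 6*98^(5/2)) + 46398 = 1/(-2 + 941192 + 6*(67228*√2)) + 46398 = 1/(-2 + 941192 + 403368*√2) + 46398 = 1/(941190 + 403368*√2) + 46398 = 46398 + 1/(941190 + 403368*√2)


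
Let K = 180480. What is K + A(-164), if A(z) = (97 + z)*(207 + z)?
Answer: 177599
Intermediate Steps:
K + A(-164) = 180480 + (20079 + (-164)² + 304*(-164)) = 180480 + (20079 + 26896 - 49856) = 180480 - 2881 = 177599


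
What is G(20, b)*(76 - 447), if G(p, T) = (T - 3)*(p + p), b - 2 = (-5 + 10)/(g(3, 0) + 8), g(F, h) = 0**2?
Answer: 5565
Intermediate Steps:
g(F, h) = 0
b = 21/8 (b = 2 + (-5 + 10)/(0 + 8) = 2 + 5/8 = 21/8 ≈ 2.6250)
G(p, T) = 2*p*(-3 + T) (G(p, T) = (-3 + T)*(2*p) = 2*p*(-3 + T))
G(20, b)*(76 - 447) = (2*20*(-3 + 21/8))*(76 - 447) = (2*20*(-3/8))*(-371) = -15*(-371) = 5565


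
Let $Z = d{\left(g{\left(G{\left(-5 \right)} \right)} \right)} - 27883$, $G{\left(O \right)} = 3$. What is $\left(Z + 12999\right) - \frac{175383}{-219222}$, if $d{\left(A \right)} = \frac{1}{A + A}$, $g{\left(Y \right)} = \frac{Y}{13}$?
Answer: $- \frac{543708314}{36537} \approx -14881.0$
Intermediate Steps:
$g{\left(Y \right)} = \frac{Y}{13}$ ($g{\left(Y \right)} = Y \frac{1}{13} = \frac{Y}{13}$)
$d{\left(A \right)} = \frac{1}{2 A}$
$Z = - \frac{167285}{6}$ ($Z = \frac{1}{2 \cdot \frac{1}{13} \cdot 3} - 27883 = \frac{1}{2 \cdot \frac{3}{13}} - 27883 = \frac{1}{2} \cdot \frac{13}{3} - 27883 = \frac{13}{6} - 27883 = - \frac{167285}{6} \approx -27881.0$)
$\left(Z + 12999\right) - \frac{175383}{-219222} = \left(- \frac{167285}{6} + 12999\right) - \frac{175383}{-219222} = - \frac{89291}{6} - - \frac{19487}{24358} = - \frac{89291}{6} + \frac{19487}{24358} = - \frac{543708314}{36537}$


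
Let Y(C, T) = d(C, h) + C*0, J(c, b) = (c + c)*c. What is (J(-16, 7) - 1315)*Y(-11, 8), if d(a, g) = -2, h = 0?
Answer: 1606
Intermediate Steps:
J(c, b) = 2*c**2 (J(c, b) = (2*c)*c = 2*c**2)
Y(C, T) = -2 (Y(C, T) = -2 + C*0 = -2 + 0 = -2)
(J(-16, 7) - 1315)*Y(-11, 8) = (2*(-16)**2 - 1315)*(-2) = (2*256 - 1315)*(-2) = (512 - 1315)*(-2) = -803*(-2) = 1606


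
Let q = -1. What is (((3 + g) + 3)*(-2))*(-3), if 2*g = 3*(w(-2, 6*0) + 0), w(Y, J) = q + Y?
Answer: 9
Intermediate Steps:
w(Y, J) = -1 + Y
g = -9/2 (g = (3*((-1 - 2) + 0))/2 = (3*(-3 + 0))/2 = (3*(-3))/2 = (½)*(-9) = -9/2 ≈ -4.5000)
(((3 + g) + 3)*(-2))*(-3) = (((3 - 9/2) + 3)*(-2))*(-3) = ((-3/2 + 3)*(-2))*(-3) = ((3/2)*(-2))*(-3) = -3*(-3) = 9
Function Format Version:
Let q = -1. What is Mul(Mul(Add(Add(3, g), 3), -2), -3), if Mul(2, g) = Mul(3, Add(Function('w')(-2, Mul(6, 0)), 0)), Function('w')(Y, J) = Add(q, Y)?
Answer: 9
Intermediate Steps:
Function('w')(Y, J) = Add(-1, Y)
g = Rational(-9, 2) (g = Mul(Rational(1, 2), Mul(3, Add(Add(-1, -2), 0))) = Mul(Rational(1, 2), Mul(3, Add(-3, 0))) = Mul(Rational(1, 2), Mul(3, -3)) = Mul(Rational(1, 2), -9) = Rational(-9, 2) ≈ -4.5000)
Mul(Mul(Add(Add(3, g), 3), -2), -3) = Mul(Mul(Add(Add(3, Rational(-9, 2)), 3), -2), -3) = Mul(Mul(Add(Rational(-3, 2), 3), -2), -3) = Mul(Mul(Rational(3, 2), -2), -3) = Mul(-3, -3) = 9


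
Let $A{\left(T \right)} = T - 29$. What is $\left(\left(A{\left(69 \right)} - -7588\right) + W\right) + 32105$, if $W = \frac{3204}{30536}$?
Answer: $\frac{303322523}{7634} \approx 39733.0$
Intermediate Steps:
$A{\left(T \right)} = -29 + T$
$W = \frac{801}{7634}$ ($W = 3204 \cdot \frac{1}{30536} = \frac{801}{7634} \approx 0.10493$)
$\left(\left(A{\left(69 \right)} - -7588\right) + W\right) + 32105 = \left(\left(\left(-29 + 69\right) - -7588\right) + \frac{801}{7634}\right) + 32105 = \left(\left(40 + 7588\right) + \frac{801}{7634}\right) + 32105 = \left(7628 + \frac{801}{7634}\right) + 32105 = \frac{58232953}{7634} + 32105 = \frac{303322523}{7634}$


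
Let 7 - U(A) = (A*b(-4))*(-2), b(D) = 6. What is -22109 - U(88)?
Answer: -23172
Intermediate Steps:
U(A) = 7 + 12*A (U(A) = 7 - A*6*(-2) = 7 - 6*A*(-2) = 7 - (-12)*A = 7 + 12*A)
-22109 - U(88) = -22109 - (7 + 12*88) = -22109 - (7 + 1056) = -22109 - 1*1063 = -22109 - 1063 = -23172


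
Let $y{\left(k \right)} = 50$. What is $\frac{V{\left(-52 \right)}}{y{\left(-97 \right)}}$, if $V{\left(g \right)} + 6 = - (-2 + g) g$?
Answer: $- \frac{1407}{25} \approx -56.28$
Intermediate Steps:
$V{\left(g \right)} = -6 + g \left(2 - g\right)$ ($V{\left(g \right)} = -6 + - (-2 + g) g = -6 + \left(2 - g\right) g = -6 + g \left(2 - g\right)$)
$\frac{V{\left(-52 \right)}}{y{\left(-97 \right)}} = \frac{-6 - \left(-52\right)^{2} + 2 \left(-52\right)}{50} = \left(-6 - 2704 - 104\right) \frac{1}{50} = \left(-2814\right) \frac{1}{50} = - \frac{1407}{25}$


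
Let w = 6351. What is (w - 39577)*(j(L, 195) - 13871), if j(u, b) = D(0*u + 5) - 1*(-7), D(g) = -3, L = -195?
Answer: 460744942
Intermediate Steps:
j(u, b) = 4 (j(u, b) = -3 - 1*(-7) = -3 + 7 = 4)
(w - 39577)*(j(L, 195) - 13871) = (6351 - 39577)*(4 - 13871) = -33226*(-13867) = 460744942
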